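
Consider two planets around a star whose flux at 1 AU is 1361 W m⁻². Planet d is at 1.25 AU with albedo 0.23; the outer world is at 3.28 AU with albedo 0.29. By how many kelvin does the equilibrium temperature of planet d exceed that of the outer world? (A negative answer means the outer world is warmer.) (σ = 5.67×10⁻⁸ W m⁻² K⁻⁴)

ΔT ≈ 92.1 K

T_eq = [S₀(1−A)/(4σd²)]^(1/4), so T ∝ (1−A)^(1/4) / √d.
T₁ = [1361×0.77/(4×5.67×10⁻⁸×1.25²)]^(1/4) = 233.20 K.
T₂ = [1361×0.71/(4×5.67×10⁻⁸×3.28²)]^(1/4) = 141.07 K.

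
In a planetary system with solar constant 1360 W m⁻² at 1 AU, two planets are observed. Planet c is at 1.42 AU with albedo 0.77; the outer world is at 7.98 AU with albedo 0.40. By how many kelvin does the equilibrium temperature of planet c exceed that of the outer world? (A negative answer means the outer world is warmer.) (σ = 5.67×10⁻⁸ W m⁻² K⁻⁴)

T_eq = [S₀(1−A)/(4σd²)]^(1/4), so T ∝ (1−A)^(1/4) / √d.
T₁ = [1360×0.23/(4×5.67×10⁻⁸×1.42²)]^(1/4) = 161.72 K.
T₂ = [1360×0.60/(4×5.67×10⁻⁸×7.98²)]^(1/4) = 86.70 K.

ΔT ≈ 75.0 K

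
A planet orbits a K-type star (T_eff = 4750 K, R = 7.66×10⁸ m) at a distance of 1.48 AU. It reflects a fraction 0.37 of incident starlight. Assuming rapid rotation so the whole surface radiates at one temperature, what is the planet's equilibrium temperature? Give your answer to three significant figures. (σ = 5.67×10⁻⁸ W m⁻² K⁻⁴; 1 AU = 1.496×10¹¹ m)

T_eq ≈ 176 K

d = 1.48 AU = 2.21×10¹¹ m.
L = 4πR_⋆²σT_⋆⁴ = 4π(7.66×10⁸)² × 5.67×10⁻⁸ × (4750)⁴ = 2.13×10²⁶ W.
S = L/(4πd²) = 345 W m⁻².
Energy balance: absorbed = emitted ⇒ πR²·S(1−A) = 4πR²·σT_eq⁴, so T_eq⁴ = S(1−A)/(4σ).
T_eq = [345 × 0.63 / (4 × 5.67×10⁻⁸)]^(1/4) = (9.60×10⁸)^(1/4) = 176 K.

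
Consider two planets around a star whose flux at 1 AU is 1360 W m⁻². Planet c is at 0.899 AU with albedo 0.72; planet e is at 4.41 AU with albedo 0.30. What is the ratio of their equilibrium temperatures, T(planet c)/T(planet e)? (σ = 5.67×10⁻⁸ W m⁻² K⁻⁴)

T_eq = [S₀(1−A)/(4σd²)]^(1/4), so T ∝ (1−A)^(1/4) / √d.
T₁ = [1360×0.28/(4×5.67×10⁻⁸×0.899²)]^(1/4) = 213.49 K.
T₂ = [1360×0.70/(4×5.67×10⁻⁸×4.41²)]^(1/4) = 121.21 K.

T₁/T₂ ≈ 1.761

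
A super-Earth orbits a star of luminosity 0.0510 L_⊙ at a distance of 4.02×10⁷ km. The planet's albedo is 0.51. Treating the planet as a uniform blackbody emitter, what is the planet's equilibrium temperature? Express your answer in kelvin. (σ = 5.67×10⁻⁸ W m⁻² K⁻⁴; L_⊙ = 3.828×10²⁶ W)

T_eq ≈ 213 K

d = 4.02×10⁷ km = 4.02×10¹⁰ m.
L = 0.0510 × 3.828×10²⁶ = 1.95×10²⁵ W.
Flux: S = L/(4πd²) = 1.95×10²⁵/(4π×(4.02×10¹⁰)²) = 961 W m⁻².
Energy balance: absorbed = emitted ⇒ πR²·S(1−A) = 4πR²·σT_eq⁴, so T_eq⁴ = S(1−A)/(4σ).
T_eq = [961 × 0.49 / (4 × 5.67×10⁻⁸)]^(1/4) = (2.08×10⁹)^(1/4) = 213 K.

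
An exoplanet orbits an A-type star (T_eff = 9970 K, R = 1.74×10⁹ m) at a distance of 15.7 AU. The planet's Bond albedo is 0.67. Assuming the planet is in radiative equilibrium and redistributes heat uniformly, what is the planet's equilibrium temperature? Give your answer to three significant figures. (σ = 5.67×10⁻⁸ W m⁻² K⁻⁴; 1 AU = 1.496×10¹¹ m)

T_eq ≈ 145 K

d = 15.7 AU = 2.35×10¹² m.
L = 4πR_⋆²σT_⋆⁴ = 4π(1.74×10⁹)² × 5.67×10⁻⁸ × (9970)⁴ = 2.13×10²⁸ W.
S = L/(4πd²) = 307 W m⁻².
Energy balance: absorbed = emitted ⇒ πR²·S(1−A) = 4πR²·σT_eq⁴, so T_eq⁴ = S(1−A)/(4σ).
T_eq = [307 × 0.33 / (4 × 5.67×10⁻⁸)]^(1/4) = (4.47×10⁸)^(1/4) = 145 K.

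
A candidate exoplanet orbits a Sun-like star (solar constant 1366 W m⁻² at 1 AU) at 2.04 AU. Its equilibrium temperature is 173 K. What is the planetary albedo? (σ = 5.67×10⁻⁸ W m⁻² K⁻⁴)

Flux at 2.04 AU: S = 1366/2.04² = 328 W m⁻².
From T_eq⁴ = S(1−A)/(4σ): 1−A = 4σT_eq⁴/S.
1−A = 4 × 5.67×10⁻⁸ × (173)⁴ / 328 = 0.619.

A ≈ 0.38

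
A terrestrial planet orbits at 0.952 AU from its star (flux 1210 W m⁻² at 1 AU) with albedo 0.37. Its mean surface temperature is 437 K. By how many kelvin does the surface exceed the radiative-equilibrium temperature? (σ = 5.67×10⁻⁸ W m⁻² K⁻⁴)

S = 1210/0.952² = 1335 W m⁻².
T_eq = [S(1−A)/(4σ)]^(1/4) = [1335×0.63/(4×5.67×10⁻⁸)]^(1/4) = 246.8 K.
ΔT = T_surf − T_eq = 437 − 246.8.

ΔT ≈ 190.2 K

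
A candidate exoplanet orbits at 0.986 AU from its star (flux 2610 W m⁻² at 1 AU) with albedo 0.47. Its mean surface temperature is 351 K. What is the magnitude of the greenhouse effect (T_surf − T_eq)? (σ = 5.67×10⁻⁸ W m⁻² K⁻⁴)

ΔT ≈ 69.6 K

S = 2610/0.986² = 2685 W m⁻².
T_eq = [S(1−A)/(4σ)]^(1/4) = [2685×0.53/(4×5.67×10⁻⁸)]^(1/4) = 281.4 K.
ΔT = T_surf − T_eq = 351 − 281.4.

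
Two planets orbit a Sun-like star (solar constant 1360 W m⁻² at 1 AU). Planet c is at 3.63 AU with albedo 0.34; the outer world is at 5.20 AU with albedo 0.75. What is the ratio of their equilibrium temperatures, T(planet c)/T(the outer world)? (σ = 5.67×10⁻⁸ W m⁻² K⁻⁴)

T_eq = [S₀(1−A)/(4σd²)]^(1/4), so T ∝ (1−A)^(1/4) / √d.
T₁ = [1360×0.66/(4×5.67×10⁻⁸×3.63²)]^(1/4) = 131.65 K.
T₂ = [1360×0.25/(4×5.67×10⁻⁸×5.20²)]^(1/4) = 86.29 K.

T₁/T₂ ≈ 1.526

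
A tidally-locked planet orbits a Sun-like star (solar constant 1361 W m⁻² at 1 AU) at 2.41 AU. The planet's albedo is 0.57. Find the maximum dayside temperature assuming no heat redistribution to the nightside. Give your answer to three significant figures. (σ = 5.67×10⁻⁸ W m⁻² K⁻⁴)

T_ss ≈ 205 K

Flux at 2.41 AU: S = 1361/2.41² = 234 W m⁻².
With no redistribution each surface element balances locally: S(1−A) = σT⁴.
T = [234 × 0.43 / 5.67×10⁻⁸]^(1/4) = (1.78×10⁹)^(1/4) = 205 K.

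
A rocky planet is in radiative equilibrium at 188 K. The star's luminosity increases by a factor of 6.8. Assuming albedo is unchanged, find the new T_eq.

T_eq ∝ L^(1/4) · d^(−1/2).
T′ = 188 × 6.8^(1/4) = 304 K.

T_eq ≈ 304 K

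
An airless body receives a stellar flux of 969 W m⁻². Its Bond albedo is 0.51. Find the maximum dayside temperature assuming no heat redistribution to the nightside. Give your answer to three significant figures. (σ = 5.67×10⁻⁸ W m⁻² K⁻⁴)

With no redistribution each surface element balances locally: S(1−A) = σT⁴.
T = [969 × 0.49 / 5.67×10⁻⁸]^(1/4) = (8.37×10⁹)^(1/4) = 303 K.

T_ss ≈ 303 K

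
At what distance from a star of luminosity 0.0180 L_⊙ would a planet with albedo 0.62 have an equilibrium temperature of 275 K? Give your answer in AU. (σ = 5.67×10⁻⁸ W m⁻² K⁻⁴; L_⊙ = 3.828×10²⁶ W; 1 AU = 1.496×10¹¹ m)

L = 0.0180 × 3.828×10²⁶ = 6.89×10²⁴ W.
From T_eq⁴ = L(1−A)/(16πσd²): d = √[L(1−A)/(16πσT_eq⁴)].
d = √[6.89×10²⁴ × 0.38 / (16π × 5.67×10⁻⁸ × (275)⁴)] = 1.27×10¹⁰ m = 0.0847 AU.

d ≈ 0.0847 AU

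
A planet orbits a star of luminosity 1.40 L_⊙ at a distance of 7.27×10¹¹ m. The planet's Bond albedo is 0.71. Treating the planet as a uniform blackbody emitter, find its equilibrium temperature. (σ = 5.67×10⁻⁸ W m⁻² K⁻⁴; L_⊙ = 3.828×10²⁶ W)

T_eq ≈ 101 K

L = 1.40 × 3.828×10²⁶ = 5.36×10²⁶ W.
Flux: S = L/(4πd²) = 5.36×10²⁶/(4π×(7.27×10¹¹)²) = 80.7 W m⁻².
Energy balance: absorbed = emitted ⇒ πR²·S(1−A) = 4πR²·σT_eq⁴, so T_eq⁴ = S(1−A)/(4σ).
T_eq = [80.7 × 0.29 / (4 × 5.67×10⁻⁸)]^(1/4) = (1.03×10⁸)^(1/4) = 101 K.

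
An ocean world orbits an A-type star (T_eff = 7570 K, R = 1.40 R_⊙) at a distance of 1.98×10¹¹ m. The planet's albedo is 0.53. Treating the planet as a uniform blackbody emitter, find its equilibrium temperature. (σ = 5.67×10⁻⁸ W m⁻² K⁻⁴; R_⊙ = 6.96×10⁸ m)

T_eq ≈ 311 K

R_⋆ = 1.40 × 6.96×10⁸ = 9.74×10⁸ m.
L = 4πR_⋆²σT_⋆⁴ = 4π(9.74×10⁸)² × 5.67×10⁻⁸ × (7570)⁴ = 2.22×10²⁷ W.
S = L/(4πd²) = 4510 W m⁻².
Energy balance: absorbed = emitted ⇒ πR²·S(1−A) = 4πR²·σT_eq⁴, so T_eq⁴ = S(1−A)/(4σ).
T_eq = [4510 × 0.47 / (4 × 5.67×10⁻⁸)]^(1/4) = (9.34×10⁹)^(1/4) = 311 K.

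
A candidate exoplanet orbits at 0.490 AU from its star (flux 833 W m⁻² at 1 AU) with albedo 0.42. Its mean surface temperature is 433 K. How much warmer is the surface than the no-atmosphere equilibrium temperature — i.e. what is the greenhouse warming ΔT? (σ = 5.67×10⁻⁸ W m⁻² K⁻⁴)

ΔT ≈ 126.1 K

S = 833/0.490² = 3469 W m⁻².
T_eq = [S(1−A)/(4σ)]^(1/4) = [3469×0.58/(4×5.67×10⁻⁸)]^(1/4) = 306.9 K.
ΔT = T_surf − T_eq = 433 − 306.9.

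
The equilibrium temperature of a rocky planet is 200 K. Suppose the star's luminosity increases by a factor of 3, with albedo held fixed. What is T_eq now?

T_eq ∝ L^(1/4) · d^(−1/2).
T′ = 200 × 3^(1/4) = 263 K.

T_eq ≈ 263 K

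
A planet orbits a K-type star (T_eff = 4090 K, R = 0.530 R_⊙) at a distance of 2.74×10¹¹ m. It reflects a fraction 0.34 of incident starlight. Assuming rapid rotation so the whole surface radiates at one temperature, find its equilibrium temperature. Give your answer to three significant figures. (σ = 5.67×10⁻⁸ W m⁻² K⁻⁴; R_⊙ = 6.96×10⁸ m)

T_eq ≈ 95.6 K

R_⋆ = 0.530 × 6.96×10⁸ = 3.69×10⁸ m.
L = 4πR_⋆²σT_⋆⁴ = 4π(3.69×10⁸)² × 5.67×10⁻⁸ × (4090)⁴ = 2.71×10²⁵ W.
S = L/(4πd²) = 28.8 W m⁻².
Energy balance: absorbed = emitted ⇒ πR²·S(1−A) = 4πR²·σT_eq⁴, so T_eq⁴ = S(1−A)/(4σ).
T_eq = [28.8 × 0.66 / (4 × 5.67×10⁻⁸)]^(1/4) = (8.37×10⁷)^(1/4) = 95.6 K.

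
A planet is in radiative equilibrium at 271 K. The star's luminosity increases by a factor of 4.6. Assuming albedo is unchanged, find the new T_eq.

T_eq ∝ L^(1/4) · d^(−1/2).
T′ = 271 × 4.6^(1/4) = 397 K.

T_eq ≈ 397 K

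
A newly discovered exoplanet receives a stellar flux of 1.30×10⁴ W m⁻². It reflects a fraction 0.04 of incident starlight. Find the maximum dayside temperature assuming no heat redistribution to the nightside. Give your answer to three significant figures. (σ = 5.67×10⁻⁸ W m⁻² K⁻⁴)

With no redistribution each surface element balances locally: S(1−A) = σT⁴.
T = [1.30×10⁴ × 0.96 / 5.67×10⁻⁸]^(1/4) = (2.20×10¹¹)^(1/4) = 685 K.

T_ss ≈ 685 K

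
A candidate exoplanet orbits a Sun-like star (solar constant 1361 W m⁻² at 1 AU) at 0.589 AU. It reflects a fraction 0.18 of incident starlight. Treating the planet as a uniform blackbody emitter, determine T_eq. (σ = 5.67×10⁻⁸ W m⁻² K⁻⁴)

Flux at 0.589 AU: S = 1361/0.589² = 3920 W m⁻².
Energy balance: absorbed = emitted ⇒ πR²·S(1−A) = 4πR²·σT_eq⁴, so T_eq⁴ = S(1−A)/(4σ).
T_eq = [3920 × 0.82 / (4 × 5.67×10⁻⁸)]^(1/4) = (1.42×10¹⁰)^(1/4) = 345 K.

T_eq ≈ 345 K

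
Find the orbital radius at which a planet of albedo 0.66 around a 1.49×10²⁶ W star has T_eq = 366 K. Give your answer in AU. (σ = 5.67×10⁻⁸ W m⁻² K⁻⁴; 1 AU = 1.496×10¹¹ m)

d ≈ 0.210 AU

From T_eq⁴ = L(1−A)/(16πσd²): d = √[L(1−A)/(16πσT_eq⁴)].
d = √[1.49×10²⁶ × 0.34 / (16π × 5.67×10⁻⁸ × (366)⁴)] = 3.15×10¹⁰ m = 0.210 AU.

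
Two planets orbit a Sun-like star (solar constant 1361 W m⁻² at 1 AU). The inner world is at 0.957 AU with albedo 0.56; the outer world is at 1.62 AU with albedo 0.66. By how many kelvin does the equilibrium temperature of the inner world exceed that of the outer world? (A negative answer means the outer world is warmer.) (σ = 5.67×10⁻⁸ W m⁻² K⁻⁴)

ΔT ≈ 64.7 K

T_eq = [S₀(1−A)/(4σd²)]^(1/4), so T ∝ (1−A)^(1/4) / √d.
T₁ = [1361×0.44/(4×5.67×10⁻⁸×0.957²)]^(1/4) = 231.72 K.
T₂ = [1361×0.34/(4×5.67×10⁻⁸×1.62²)]^(1/4) = 166.98 K.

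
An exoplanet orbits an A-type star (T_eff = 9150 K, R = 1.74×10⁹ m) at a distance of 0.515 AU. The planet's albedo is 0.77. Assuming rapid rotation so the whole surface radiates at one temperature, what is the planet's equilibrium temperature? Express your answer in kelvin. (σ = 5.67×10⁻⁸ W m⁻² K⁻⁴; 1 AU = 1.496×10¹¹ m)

T_eq ≈ 673 K

d = 0.515 AU = 7.70×10¹⁰ m.
L = 4πR_⋆²σT_⋆⁴ = 4π(1.74×10⁹)² × 5.67×10⁻⁸ × (9150)⁴ = 1.51×10²⁸ W.
S = L/(4πd²) = 2.03×10⁵ W m⁻².
Energy balance: absorbed = emitted ⇒ πR²·S(1−A) = 4πR²·σT_eq⁴, so T_eq⁴ = S(1−A)/(4σ).
T_eq = [2.03×10⁵ × 0.23 / (4 × 5.67×10⁻⁸)]^(1/4) = (2.06×10¹¹)^(1/4) = 673 K.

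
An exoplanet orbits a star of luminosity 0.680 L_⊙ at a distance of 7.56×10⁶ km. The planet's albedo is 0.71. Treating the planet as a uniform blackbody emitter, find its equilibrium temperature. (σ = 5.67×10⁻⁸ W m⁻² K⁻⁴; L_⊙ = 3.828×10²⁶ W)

T_eq ≈ 825 K

d = 7.56×10⁶ km = 7.56×10⁹ m.
L = 0.680 × 3.828×10²⁶ = 2.60×10²⁶ W.
Flux: S = L/(4πd²) = 2.60×10²⁶/(4π×(7.56×10⁹)²) = 3.62×10⁵ W m⁻².
Energy balance: absorbed = emitted ⇒ πR²·S(1−A) = 4πR²·σT_eq⁴, so T_eq⁴ = S(1−A)/(4σ).
T_eq = [3.62×10⁵ × 0.29 / (4 × 5.67×10⁻⁸)]^(1/4) = (4.63×10¹¹)^(1/4) = 825 K.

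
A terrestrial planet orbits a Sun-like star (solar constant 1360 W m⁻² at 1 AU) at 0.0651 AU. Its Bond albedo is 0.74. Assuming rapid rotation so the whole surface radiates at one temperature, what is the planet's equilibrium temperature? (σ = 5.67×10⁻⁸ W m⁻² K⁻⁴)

Flux at 0.0651 AU: S = 1360/0.0651² = 3.21×10⁵ W m⁻².
Energy balance: absorbed = emitted ⇒ πR²·S(1−A) = 4πR²·σT_eq⁴, so T_eq⁴ = S(1−A)/(4σ).
T_eq = [3.21×10⁵ × 0.26 / (4 × 5.67×10⁻⁸)]^(1/4) = (3.68×10¹¹)^(1/4) = 779 K.

T_eq ≈ 779 K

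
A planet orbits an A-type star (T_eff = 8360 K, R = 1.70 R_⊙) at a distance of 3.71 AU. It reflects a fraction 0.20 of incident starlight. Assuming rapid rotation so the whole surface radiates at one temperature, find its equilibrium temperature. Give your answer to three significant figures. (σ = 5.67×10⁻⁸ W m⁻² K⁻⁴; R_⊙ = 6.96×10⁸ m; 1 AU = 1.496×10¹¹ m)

R_⋆ = 1.70 × 6.96×10⁸ = 1.18×10⁹ m.
d = 3.71 AU = 5.55×10¹¹ m.
L = 4πR_⋆²σT_⋆⁴ = 4π(1.18×10⁹)² × 5.67×10⁻⁸ × (8360)⁴ = 4.87×10²⁷ W.
S = L/(4πd²) = 1260 W m⁻².
Energy balance: absorbed = emitted ⇒ πR²·S(1−A) = 4πR²·σT_eq⁴, so T_eq⁴ = S(1−A)/(4σ).
T_eq = [1260 × 0.80 / (4 × 5.67×10⁻⁸)]^(1/4) = (4.44×10⁹)^(1/4) = 258 K.

T_eq ≈ 258 K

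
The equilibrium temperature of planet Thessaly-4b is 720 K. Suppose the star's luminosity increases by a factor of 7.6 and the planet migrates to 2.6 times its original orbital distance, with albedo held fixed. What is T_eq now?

T_eq ∝ L^(1/4) · d^(−1/2).
T′ = 720 × 7.6^(1/4) / 2.6^(1/2) = 741 K.

T_eq ≈ 741 K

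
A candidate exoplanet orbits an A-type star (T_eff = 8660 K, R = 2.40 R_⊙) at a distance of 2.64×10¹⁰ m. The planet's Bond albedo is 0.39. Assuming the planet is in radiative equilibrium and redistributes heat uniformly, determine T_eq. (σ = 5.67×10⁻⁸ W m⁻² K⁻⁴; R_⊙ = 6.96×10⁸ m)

R_⋆ = 2.40 × 6.96×10⁸ = 1.67×10⁹ m.
L = 4πR_⋆²σT_⋆⁴ = 4π(1.67×10⁹)² × 5.67×10⁻⁸ × (8660)⁴ = 1.12×10²⁸ W.
S = L/(4πd²) = 1.28×10⁶ W m⁻².
Energy balance: absorbed = emitted ⇒ πR²·S(1−A) = 4πR²·σT_eq⁴, so T_eq⁴ = S(1−A)/(4σ).
T_eq = [1.28×10⁶ × 0.61 / (4 × 5.67×10⁻⁸)]^(1/4) = (3.43×10¹²)^(1/4) = 1360 K.

T_eq ≈ 1360 K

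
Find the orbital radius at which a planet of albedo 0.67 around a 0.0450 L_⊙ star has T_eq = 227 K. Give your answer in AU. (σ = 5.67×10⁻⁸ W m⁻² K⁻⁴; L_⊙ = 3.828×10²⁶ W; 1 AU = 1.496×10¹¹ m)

d ≈ 0.183 AU

L = 0.0450 × 3.828×10²⁶ = 1.72×10²⁵ W.
From T_eq⁴ = L(1−A)/(16πσd²): d = √[L(1−A)/(16πσT_eq⁴)].
d = √[1.72×10²⁵ × 0.33 / (16π × 5.67×10⁻⁸ × (227)⁴)] = 2.74×10¹⁰ m = 0.183 AU.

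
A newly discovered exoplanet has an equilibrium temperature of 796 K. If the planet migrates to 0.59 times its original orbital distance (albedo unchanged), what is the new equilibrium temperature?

T_eq ≈ 1040 K

T_eq ∝ L^(1/4) · d^(−1/2).
T′ = 796 / 0.59^(1/2) = 1040 K.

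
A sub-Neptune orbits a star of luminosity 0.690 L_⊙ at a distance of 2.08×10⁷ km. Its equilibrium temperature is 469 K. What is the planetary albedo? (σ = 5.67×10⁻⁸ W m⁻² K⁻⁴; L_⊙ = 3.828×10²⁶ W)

A ≈ 0.77

d = 2.08×10⁷ km = 2.08×10¹⁰ m.
L = 0.690 × 3.828×10²⁶ = 2.64×10²⁶ W.
Flux: S = L/(4πd²) = 2.64×10²⁶/(4π×(2.08×10¹⁰)²) = 4.86×10⁴ W m⁻².
From T_eq⁴ = S(1−A)/(4σ): 1−A = 4σT_eq⁴/S.
1−A = 4 × 5.67×10⁻⁸ × (469)⁴ / 4.86×10⁴ = 0.226.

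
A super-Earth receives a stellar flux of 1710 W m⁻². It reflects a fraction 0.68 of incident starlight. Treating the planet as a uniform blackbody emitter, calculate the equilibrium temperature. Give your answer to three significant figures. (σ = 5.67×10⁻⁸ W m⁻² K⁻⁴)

Energy balance: absorbed = emitted ⇒ πR²·S(1−A) = 4πR²·σT_eq⁴, so T_eq⁴ = S(1−A)/(4σ).
T_eq = [1710 × 0.32 / (4 × 5.67×10⁻⁸)]^(1/4) = (2.41×10⁹)^(1/4) = 222 K.

T_eq ≈ 222 K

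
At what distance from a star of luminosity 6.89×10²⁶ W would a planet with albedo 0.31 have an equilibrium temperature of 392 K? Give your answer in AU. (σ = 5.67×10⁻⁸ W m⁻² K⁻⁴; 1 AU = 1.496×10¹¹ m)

From T_eq⁴ = L(1−A)/(16πσd²): d = √[L(1−A)/(16πσT_eq⁴)].
d = √[6.89×10²⁶ × 0.69 / (16π × 5.67×10⁻⁸ × (392)⁴)] = 8.40×10¹⁰ m = 0.562 AU.

d ≈ 0.562 AU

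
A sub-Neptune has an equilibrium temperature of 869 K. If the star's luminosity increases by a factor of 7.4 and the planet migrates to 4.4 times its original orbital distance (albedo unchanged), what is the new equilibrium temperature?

T_eq ∝ L^(1/4) · d^(−1/2).
T′ = 869 × 7.4^(1/4) / 4.4^(1/2) = 683 K.

T_eq ≈ 683 K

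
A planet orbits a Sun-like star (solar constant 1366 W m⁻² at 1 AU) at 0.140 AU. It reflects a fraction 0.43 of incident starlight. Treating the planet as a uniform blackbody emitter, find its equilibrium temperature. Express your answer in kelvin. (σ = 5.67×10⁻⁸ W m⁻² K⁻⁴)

Flux at 0.140 AU: S = 1366/0.140² = 6.97×10⁴ W m⁻².
Energy balance: absorbed = emitted ⇒ πR²·S(1−A) = 4πR²·σT_eq⁴, so T_eq⁴ = S(1−A)/(4σ).
T_eq = [6.97×10⁴ × 0.57 / (4 × 5.67×10⁻⁸)]^(1/4) = (1.75×10¹¹)^(1/4) = 647 K.

T_eq ≈ 647 K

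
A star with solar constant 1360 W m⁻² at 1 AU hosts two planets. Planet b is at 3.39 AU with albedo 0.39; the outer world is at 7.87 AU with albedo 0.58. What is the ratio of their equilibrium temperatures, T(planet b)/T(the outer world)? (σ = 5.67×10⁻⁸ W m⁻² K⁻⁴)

T_eq = [S₀(1−A)/(4σd²)]^(1/4), so T ∝ (1−A)^(1/4) / √d.
T₁ = [1360×0.61/(4×5.67×10⁻⁸×3.39²)]^(1/4) = 133.57 K.
T₂ = [1360×0.42/(4×5.67×10⁻⁸×7.87²)]^(1/4) = 79.85 K.

T₁/T₂ ≈ 1.673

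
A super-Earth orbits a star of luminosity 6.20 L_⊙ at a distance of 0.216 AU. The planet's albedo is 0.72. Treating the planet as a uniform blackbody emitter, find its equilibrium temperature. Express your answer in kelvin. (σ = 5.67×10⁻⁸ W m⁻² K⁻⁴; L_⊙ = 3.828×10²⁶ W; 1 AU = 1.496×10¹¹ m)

d = 0.216 AU = 3.23×10¹⁰ m.
L = 6.20 × 3.828×10²⁶ = 2.37×10²⁷ W.
Flux: S = L/(4πd²) = 2.37×10²⁷/(4π×(3.23×10¹⁰)²) = 1.81×10⁵ W m⁻².
Energy balance: absorbed = emitted ⇒ πR²·S(1−A) = 4πR²·σT_eq⁴, so T_eq⁴ = S(1−A)/(4σ).
T_eq = [1.81×10⁵ × 0.28 / (4 × 5.67×10⁻⁸)]^(1/4) = (2.23×10¹¹)^(1/4) = 687 K.

T_eq ≈ 687 K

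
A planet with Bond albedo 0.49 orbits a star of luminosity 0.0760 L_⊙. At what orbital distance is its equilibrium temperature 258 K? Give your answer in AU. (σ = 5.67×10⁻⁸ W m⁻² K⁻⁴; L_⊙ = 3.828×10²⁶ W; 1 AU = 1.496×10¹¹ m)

L = 0.0760 × 3.828×10²⁶ = 2.91×10²⁵ W.
From T_eq⁴ = L(1−A)/(16πσd²): d = √[L(1−A)/(16πσT_eq⁴)].
d = √[2.91×10²⁵ × 0.51 / (16π × 5.67×10⁻⁸ × (258)⁴)] = 3.43×10¹⁰ m = 0.229 AU.

d ≈ 0.229 AU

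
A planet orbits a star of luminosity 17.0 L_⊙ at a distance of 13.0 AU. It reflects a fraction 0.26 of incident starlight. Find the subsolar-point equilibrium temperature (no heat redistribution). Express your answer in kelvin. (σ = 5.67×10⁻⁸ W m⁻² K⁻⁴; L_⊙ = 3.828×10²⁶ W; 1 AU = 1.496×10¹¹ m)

T_ss ≈ 206 K

d = 13.0 AU = 1.94×10¹² m.
L = 17.0 × 3.828×10²⁶ = 6.51×10²⁷ W.
Flux: S = L/(4πd²) = 6.51×10²⁷/(4π×(1.94×10¹²)²) = 137 W m⁻².
At the subsolar point the surface absorbs S(1−A) and emits σT⁴ per unit area — no factor of 4, since only the local patch is in balance.
T = [137 × 0.74 / 5.67×10⁻⁸]^(1/4) = (1.79×10⁹)^(1/4) = 206 K.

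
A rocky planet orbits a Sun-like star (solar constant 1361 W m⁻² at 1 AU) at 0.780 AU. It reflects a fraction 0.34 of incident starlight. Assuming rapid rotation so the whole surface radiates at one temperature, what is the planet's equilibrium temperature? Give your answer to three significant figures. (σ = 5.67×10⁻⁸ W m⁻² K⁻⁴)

T_eq ≈ 284 K

Flux at 0.780 AU: S = 1361/0.780² = 2240 W m⁻².
Energy balance: absorbed = emitted ⇒ πR²·S(1−A) = 4πR²·σT_eq⁴, so T_eq⁴ = S(1−A)/(4σ).
T_eq = [2240 × 0.66 / (4 × 5.67×10⁻⁸)]^(1/4) = (6.51×10⁹)^(1/4) = 284 K.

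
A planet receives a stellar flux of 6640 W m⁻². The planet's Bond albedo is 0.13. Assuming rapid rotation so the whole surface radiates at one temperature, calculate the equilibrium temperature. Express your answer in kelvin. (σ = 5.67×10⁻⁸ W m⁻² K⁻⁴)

Energy balance: absorbed = emitted ⇒ πR²·S(1−A) = 4πR²·σT_eq⁴, so T_eq⁴ = S(1−A)/(4σ).
T_eq = [6640 × 0.87 / (4 × 5.67×10⁻⁸)]^(1/4) = (2.55×10¹⁰)^(1/4) = 399 K.

T_eq ≈ 399 K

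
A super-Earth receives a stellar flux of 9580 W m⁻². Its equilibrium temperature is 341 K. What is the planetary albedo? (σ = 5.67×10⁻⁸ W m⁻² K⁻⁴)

A ≈ 0.68

From T_eq⁴ = S(1−A)/(4σ): 1−A = 4σT_eq⁴/S.
1−A = 4 × 5.67×10⁻⁸ × (341)⁴ / 9580 = 0.320.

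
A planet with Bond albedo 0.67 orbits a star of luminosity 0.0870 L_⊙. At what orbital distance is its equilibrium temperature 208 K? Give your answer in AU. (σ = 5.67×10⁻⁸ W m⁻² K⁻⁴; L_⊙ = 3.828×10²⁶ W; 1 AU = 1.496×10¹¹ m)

d ≈ 0.303 AU

L = 0.0870 × 3.828×10²⁶ = 3.33×10²⁵ W.
From T_eq⁴ = L(1−A)/(16πσd²): d = √[L(1−A)/(16πσT_eq⁴)].
d = √[3.33×10²⁵ × 0.33 / (16π × 5.67×10⁻⁸ × (208)⁴)] = 4.54×10¹⁰ m = 0.303 AU.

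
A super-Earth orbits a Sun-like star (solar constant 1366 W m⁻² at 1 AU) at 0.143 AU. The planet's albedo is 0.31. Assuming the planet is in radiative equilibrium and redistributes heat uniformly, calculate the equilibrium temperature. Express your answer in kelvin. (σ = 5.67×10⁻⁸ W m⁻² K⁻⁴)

Flux at 0.143 AU: S = 1366/0.143² = 6.68×10⁴ W m⁻².
Energy balance: absorbed = emitted ⇒ πR²·S(1−A) = 4πR²·σT_eq⁴, so T_eq⁴ = S(1−A)/(4σ).
T_eq = [6.68×10⁴ × 0.69 / (4 × 5.67×10⁻⁸)]^(1/4) = (2.03×10¹¹)^(1/4) = 671 K.

T_eq ≈ 671 K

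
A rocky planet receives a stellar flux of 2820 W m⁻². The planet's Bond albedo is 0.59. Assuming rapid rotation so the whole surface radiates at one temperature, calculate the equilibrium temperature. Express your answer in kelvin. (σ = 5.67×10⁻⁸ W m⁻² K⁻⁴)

Energy balance: absorbed = emitted ⇒ πR²·S(1−A) = 4πR²·σT_eq⁴, so T_eq⁴ = S(1−A)/(4σ).
T_eq = [2820 × 0.41 / (4 × 5.67×10⁻⁸)]^(1/4) = (5.10×10⁹)^(1/4) = 267 K.

T_eq ≈ 267 K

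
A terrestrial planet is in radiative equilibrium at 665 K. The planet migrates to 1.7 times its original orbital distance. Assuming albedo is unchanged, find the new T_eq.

T_eq ≈ 510 K

T_eq ∝ L^(1/4) · d^(−1/2).
T′ = 665 / 1.7^(1/2) = 510 K.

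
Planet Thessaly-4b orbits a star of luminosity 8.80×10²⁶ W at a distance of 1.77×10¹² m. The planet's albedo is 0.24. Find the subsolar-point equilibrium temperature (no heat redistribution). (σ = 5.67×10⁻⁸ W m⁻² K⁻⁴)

Flux: S = L/(4πd²) = 8.80×10²⁶/(4π×(1.77×10¹²)²) = 22.4 W m⁻².
At the subsolar point the surface absorbs S(1−A) and emits σT⁴ per unit area — no factor of 4, since only the local patch is in balance.
T = [22.4 × 0.76 / 5.67×10⁻⁸]^(1/4) = (3.00×10⁸)^(1/4) = 132 K.

T_ss ≈ 132 K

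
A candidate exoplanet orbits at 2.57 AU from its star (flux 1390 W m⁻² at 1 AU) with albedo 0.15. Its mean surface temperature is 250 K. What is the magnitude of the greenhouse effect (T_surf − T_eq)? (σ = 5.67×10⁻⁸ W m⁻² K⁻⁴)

S = 1390/2.57² = 210.4 W m⁻².
T_eq = [S(1−A)/(4σ)]^(1/4) = [210.4×0.85/(4×5.67×10⁻⁸)]^(1/4) = 167.6 K.
ΔT = T_surf − T_eq = 250 − 167.6.

ΔT ≈ 82.4 K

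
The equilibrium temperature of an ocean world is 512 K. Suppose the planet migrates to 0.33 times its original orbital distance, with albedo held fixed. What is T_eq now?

T_eq ≈ 891 K

T_eq ∝ L^(1/4) · d^(−1/2).
T′ = 512 / 0.33^(1/2) = 891 K.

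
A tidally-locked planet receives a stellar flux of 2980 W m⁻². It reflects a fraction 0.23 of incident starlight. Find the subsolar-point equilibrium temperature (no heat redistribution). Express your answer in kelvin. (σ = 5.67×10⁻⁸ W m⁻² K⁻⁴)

At the subsolar point the surface absorbs S(1−A) and emits σT⁴ per unit area — no factor of 4, since only the local patch is in balance.
T = [2980 × 0.77 / 5.67×10⁻⁸]^(1/4) = (4.05×10¹⁰)^(1/4) = 449 K.

T_ss ≈ 449 K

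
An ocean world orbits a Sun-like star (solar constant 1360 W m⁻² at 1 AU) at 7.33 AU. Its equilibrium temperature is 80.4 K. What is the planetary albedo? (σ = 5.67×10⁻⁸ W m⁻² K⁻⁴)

A ≈ 0.63

Flux at 7.33 AU: S = 1360/7.33² = 25.3 W m⁻².
From T_eq⁴ = S(1−A)/(4σ): 1−A = 4σT_eq⁴/S.
1−A = 4 × 5.67×10⁻⁸ × (80.4)⁴ / 25.3 = 0.374.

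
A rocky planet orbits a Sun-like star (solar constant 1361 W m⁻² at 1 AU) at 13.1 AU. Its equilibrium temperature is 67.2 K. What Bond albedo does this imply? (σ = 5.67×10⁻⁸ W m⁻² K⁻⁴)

Flux at 13.1 AU: S = 1361/13.1² = 7.93 W m⁻².
From T_eq⁴ = S(1−A)/(4σ): 1−A = 4σT_eq⁴/S.
1−A = 4 × 5.67×10⁻⁸ × (67.2)⁴ / 7.93 = 0.583.

A ≈ 0.42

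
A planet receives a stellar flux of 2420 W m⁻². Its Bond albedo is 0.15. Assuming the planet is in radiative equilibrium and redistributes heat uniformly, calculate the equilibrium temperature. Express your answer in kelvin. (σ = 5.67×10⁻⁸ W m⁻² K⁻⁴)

T_eq ≈ 309 K

Energy balance: absorbed = emitted ⇒ πR²·S(1−A) = 4πR²·σT_eq⁴, so T_eq⁴ = S(1−A)/(4σ).
T_eq = [2420 × 0.85 / (4 × 5.67×10⁻⁸)]^(1/4) = (9.07×10⁹)^(1/4) = 309 K.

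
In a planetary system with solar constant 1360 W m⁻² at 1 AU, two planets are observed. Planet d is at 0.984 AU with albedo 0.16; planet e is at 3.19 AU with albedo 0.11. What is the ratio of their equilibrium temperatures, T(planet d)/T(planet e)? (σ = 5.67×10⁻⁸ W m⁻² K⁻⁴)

T_eq = [S₀(1−A)/(4σd²)]^(1/4), so T ∝ (1−A)^(1/4) / √d.
T₁ = [1360×0.84/(4×5.67×10⁻⁸×0.984²)]^(1/4) = 268.56 K.
T₂ = [1360×0.89/(4×5.67×10⁻⁸×3.19²)]^(1/4) = 151.33 K.

T₁/T₂ ≈ 1.775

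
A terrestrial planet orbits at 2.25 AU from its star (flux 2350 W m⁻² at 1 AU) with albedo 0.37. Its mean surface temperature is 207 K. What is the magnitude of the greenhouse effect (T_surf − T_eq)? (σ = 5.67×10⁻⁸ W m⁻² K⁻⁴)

S = 2350/2.25² = 464.2 W m⁻².
T_eq = [S(1−A)/(4σ)]^(1/4) = [464.2×0.63/(4×5.67×10⁻⁸)]^(1/4) = 189.5 K.
ΔT = T_surf − T_eq = 207 − 189.5.

ΔT ≈ 17.5 K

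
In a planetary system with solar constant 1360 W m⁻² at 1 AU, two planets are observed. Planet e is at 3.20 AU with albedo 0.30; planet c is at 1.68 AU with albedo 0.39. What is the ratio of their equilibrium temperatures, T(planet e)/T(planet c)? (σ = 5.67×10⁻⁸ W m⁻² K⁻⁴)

T₁/T₂ ≈ 0.750

T_eq = [S₀(1−A)/(4σd²)]^(1/4), so T ∝ (1−A)^(1/4) / √d.
T₁ = [1360×0.70/(4×5.67×10⁻⁸×3.20²)]^(1/4) = 142.29 K.
T₂ = [1360×0.61/(4×5.67×10⁻⁸×1.68²)]^(1/4) = 189.74 K.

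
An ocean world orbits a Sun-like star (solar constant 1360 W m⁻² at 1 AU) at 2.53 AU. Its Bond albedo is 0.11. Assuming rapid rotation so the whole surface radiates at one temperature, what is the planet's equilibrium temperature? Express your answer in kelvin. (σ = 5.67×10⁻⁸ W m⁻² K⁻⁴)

T_eq ≈ 170 K

Flux at 2.53 AU: S = 1360/2.53² = 212 W m⁻².
Energy balance: absorbed = emitted ⇒ πR²·S(1−A) = 4πR²·σT_eq⁴, so T_eq⁴ = S(1−A)/(4σ).
T_eq = [212 × 0.89 / (4 × 5.67×10⁻⁸)]^(1/4) = (8.34×10⁸)^(1/4) = 170 K.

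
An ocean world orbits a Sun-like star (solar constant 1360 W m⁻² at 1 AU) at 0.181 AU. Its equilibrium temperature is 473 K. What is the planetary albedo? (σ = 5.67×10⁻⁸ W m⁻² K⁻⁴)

Flux at 0.181 AU: S = 1360/0.181² = 4.15×10⁴ W m⁻².
From T_eq⁴ = S(1−A)/(4σ): 1−A = 4σT_eq⁴/S.
1−A = 4 × 5.67×10⁻⁸ × (473)⁴ / 4.15×10⁴ = 0.273.

A ≈ 0.73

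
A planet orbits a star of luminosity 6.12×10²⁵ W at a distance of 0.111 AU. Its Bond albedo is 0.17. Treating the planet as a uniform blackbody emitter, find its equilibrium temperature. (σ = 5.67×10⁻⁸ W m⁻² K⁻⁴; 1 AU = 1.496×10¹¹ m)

T_eq ≈ 504 K

d = 0.111 AU = 1.66×10¹⁰ m.
Flux: S = L/(4πd²) = 6.12×10²⁵/(4π×(1.66×10¹⁰)²) = 1.77×10⁴ W m⁻².
Energy balance: absorbed = emitted ⇒ πR²·S(1−A) = 4πR²·σT_eq⁴, so T_eq⁴ = S(1−A)/(4σ).
T_eq = [1.77×10⁴ × 0.83 / (4 × 5.67×10⁻⁸)]^(1/4) = (6.46×10¹⁰)^(1/4) = 504 K.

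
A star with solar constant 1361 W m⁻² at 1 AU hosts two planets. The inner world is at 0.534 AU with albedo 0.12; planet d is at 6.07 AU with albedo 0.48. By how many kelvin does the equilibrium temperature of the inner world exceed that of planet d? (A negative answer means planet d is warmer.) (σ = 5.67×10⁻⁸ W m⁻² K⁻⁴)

T_eq = [S₀(1−A)/(4σd²)]^(1/4), so T ∝ (1−A)^(1/4) / √d.
T₁ = [1361×0.88/(4×5.67×10⁻⁸×0.534²)]^(1/4) = 368.90 K.
T₂ = [1361×0.52/(4×5.67×10⁻⁸×6.07²)]^(1/4) = 95.93 K.

ΔT ≈ 273.0 K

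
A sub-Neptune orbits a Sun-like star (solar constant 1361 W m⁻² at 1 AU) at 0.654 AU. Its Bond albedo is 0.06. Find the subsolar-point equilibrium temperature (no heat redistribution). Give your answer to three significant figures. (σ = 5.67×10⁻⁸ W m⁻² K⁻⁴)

Flux at 0.654 AU: S = 1361/0.654² = 3180 W m⁻².
At the subsolar point the surface absorbs S(1−A) and emits σT⁴ per unit area — no factor of 4, since only the local patch is in balance.
T = [3180 × 0.94 / 5.67×10⁻⁸]^(1/4) = (5.28×10¹⁰)^(1/4) = 479 K.

T_ss ≈ 479 K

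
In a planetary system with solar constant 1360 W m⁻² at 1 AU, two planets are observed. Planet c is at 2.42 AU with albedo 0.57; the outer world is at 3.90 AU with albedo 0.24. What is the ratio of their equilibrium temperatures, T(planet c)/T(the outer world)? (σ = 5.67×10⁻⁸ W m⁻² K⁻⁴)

T₁/T₂ ≈ 1.101

T_eq = [S₀(1−A)/(4σd²)]^(1/4), so T ∝ (1−A)^(1/4) / √d.
T₁ = [1360×0.43/(4×5.67×10⁻⁸×2.42²)]^(1/4) = 144.85 K.
T₂ = [1360×0.76/(4×5.67×10⁻⁸×3.90²)]^(1/4) = 131.57 K.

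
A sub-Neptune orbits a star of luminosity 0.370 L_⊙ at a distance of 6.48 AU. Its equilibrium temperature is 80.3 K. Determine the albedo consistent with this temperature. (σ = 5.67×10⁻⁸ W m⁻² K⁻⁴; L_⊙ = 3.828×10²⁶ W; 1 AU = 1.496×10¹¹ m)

d = 6.48 AU = 9.69×10¹¹ m.
L = 0.370 × 3.828×10²⁶ = 1.42×10²⁶ W.
Flux: S = L/(4πd²) = 1.42×10²⁶/(4π×(9.69×10¹¹)²) = 12.0 W m⁻².
From T_eq⁴ = S(1−A)/(4σ): 1−A = 4σT_eq⁴/S.
1−A = 4 × 5.67×10⁻⁸ × (80.3)⁴ / 12.0 = 0.786.

A ≈ 0.21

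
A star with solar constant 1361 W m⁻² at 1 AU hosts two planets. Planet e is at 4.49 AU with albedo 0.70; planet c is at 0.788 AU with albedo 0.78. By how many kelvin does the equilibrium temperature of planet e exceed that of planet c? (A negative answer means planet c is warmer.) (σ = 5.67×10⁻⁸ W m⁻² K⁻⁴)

ΔT ≈ -117.5 K

T_eq = [S₀(1−A)/(4σd²)]^(1/4), so T ∝ (1−A)^(1/4) / √d.
T₁ = [1361×0.30/(4×5.67×10⁻⁸×4.49²)]^(1/4) = 97.21 K.
T₂ = [1361×0.22/(4×5.67×10⁻⁸×0.788²)]^(1/4) = 214.73 K.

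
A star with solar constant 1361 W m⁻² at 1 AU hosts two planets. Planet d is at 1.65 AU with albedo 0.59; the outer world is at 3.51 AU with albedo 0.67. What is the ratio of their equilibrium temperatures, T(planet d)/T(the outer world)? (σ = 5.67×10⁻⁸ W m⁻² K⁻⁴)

T₁/T₂ ≈ 1.540

T_eq = [S₀(1−A)/(4σd²)]^(1/4), so T ∝ (1−A)^(1/4) / √d.
T₁ = [1361×0.41/(4×5.67×10⁻⁸×1.65²)]^(1/4) = 173.38 K.
T₂ = [1361×0.33/(4×5.67×10⁻⁸×3.51²)]^(1/4) = 112.60 K.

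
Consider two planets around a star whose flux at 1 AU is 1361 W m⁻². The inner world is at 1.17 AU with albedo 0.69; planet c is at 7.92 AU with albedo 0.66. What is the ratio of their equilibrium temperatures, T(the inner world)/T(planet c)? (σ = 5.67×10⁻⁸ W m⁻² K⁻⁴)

T₁/T₂ ≈ 2.542

T_eq = [S₀(1−A)/(4σd²)]^(1/4), so T ∝ (1−A)^(1/4) / √d.
T₁ = [1361×0.31/(4×5.67×10⁻⁸×1.17²)]^(1/4) = 192.00 K.
T₂ = [1361×0.34/(4×5.67×10⁻⁸×7.92²)]^(1/4) = 75.52 K.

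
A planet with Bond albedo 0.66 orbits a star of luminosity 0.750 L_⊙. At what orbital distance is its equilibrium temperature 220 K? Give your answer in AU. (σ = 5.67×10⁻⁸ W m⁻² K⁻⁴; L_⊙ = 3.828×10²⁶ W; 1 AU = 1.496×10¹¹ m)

d ≈ 0.808 AU

L = 0.750 × 3.828×10²⁶ = 2.87×10²⁶ W.
From T_eq⁴ = L(1−A)/(16πσd²): d = √[L(1−A)/(16πσT_eq⁴)].
d = √[2.87×10²⁶ × 0.34 / (16π × 5.67×10⁻⁸ × (220)⁴)] = 1.21×10¹¹ m = 0.808 AU.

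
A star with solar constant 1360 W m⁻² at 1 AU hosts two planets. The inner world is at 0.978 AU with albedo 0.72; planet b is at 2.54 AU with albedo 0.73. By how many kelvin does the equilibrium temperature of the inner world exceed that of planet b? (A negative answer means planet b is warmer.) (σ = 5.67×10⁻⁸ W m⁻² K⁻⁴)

ΔT ≈ 78.8 K

T_eq = [S₀(1−A)/(4σd²)]^(1/4), so T ∝ (1−A)^(1/4) / √d.
T₁ = [1360×0.28/(4×5.67×10⁻⁸×0.978²)]^(1/4) = 204.69 K.
T₂ = [1360×0.27/(4×5.67×10⁻⁸×2.54²)]^(1/4) = 125.86 K.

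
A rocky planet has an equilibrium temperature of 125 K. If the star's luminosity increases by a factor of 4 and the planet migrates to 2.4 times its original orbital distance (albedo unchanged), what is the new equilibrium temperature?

T_eq ≈ 114 K

T_eq ∝ L^(1/4) · d^(−1/2).
T′ = 125 × 4^(1/4) / 2.4^(1/2) = 114 K.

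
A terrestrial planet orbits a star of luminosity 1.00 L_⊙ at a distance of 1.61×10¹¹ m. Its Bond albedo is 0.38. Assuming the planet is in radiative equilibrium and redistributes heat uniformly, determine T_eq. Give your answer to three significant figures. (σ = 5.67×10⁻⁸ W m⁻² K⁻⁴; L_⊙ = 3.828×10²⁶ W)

T_eq ≈ 238 K

L = 1.00 × 3.828×10²⁶ = 3.83×10²⁶ W.
Flux: S = L/(4πd²) = 3.83×10²⁶/(4π×(1.61×10¹¹)²) = 1180 W m⁻².
Energy balance: absorbed = emitted ⇒ πR²·S(1−A) = 4πR²·σT_eq⁴, so T_eq⁴ = S(1−A)/(4σ).
T_eq = [1180 × 0.62 / (4 × 5.67×10⁻⁸)]^(1/4) = (3.21×10⁹)^(1/4) = 238 K.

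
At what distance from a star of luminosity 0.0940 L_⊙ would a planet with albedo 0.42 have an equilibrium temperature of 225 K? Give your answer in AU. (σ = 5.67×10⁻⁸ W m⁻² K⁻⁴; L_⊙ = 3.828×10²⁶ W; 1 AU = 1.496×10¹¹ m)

d ≈ 0.357 AU

L = 0.0940 × 3.828×10²⁶ = 3.60×10²⁵ W.
From T_eq⁴ = L(1−A)/(16πσd²): d = √[L(1−A)/(16πσT_eq⁴)].
d = √[3.60×10²⁵ × 0.58 / (16π × 5.67×10⁻⁸ × (225)⁴)] = 5.35×10¹⁰ m = 0.357 AU.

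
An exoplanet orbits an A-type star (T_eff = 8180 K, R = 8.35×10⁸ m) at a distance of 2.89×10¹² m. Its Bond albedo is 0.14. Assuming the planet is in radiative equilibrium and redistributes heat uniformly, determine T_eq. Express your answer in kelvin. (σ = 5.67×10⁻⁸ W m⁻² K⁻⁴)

T_eq ≈ 94.7 K

L = 4πR_⋆²σT_⋆⁴ = 4π(8.35×10⁸)² × 5.67×10⁻⁸ × (8180)⁴ = 2.22×10²⁷ W.
S = L/(4πd²) = 21.2 W m⁻².
Energy balance: absorbed = emitted ⇒ πR²·S(1−A) = 4πR²·σT_eq⁴, so T_eq⁴ = S(1−A)/(4σ).
T_eq = [21.2 × 0.86 / (4 × 5.67×10⁻⁸)]^(1/4) = (8.04×10⁷)^(1/4) = 94.7 K.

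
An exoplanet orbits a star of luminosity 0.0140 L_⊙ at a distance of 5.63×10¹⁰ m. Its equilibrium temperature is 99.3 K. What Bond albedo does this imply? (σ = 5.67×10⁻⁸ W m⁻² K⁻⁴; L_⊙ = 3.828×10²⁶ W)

L = 0.0140 × 3.828×10²⁶ = 5.36×10²⁴ W.
Flux: S = L/(4πd²) = 5.36×10²⁴/(4π×(5.63×10¹⁰)²) = 135 W m⁻².
From T_eq⁴ = S(1−A)/(4σ): 1−A = 4σT_eq⁴/S.
1−A = 4 × 5.67×10⁻⁸ × (99.3)⁴ / 135 = 0.164.

A ≈ 0.84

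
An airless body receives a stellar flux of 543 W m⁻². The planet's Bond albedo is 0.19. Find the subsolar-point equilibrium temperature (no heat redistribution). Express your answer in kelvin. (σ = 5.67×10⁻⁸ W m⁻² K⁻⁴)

T_ss ≈ 297 K

At the subsolar point the surface absorbs S(1−A) and emits σT⁴ per unit area — no factor of 4, since only the local patch is in balance.
T = [543 × 0.81 / 5.67×10⁻⁸]^(1/4) = (7.76×10⁹)^(1/4) = 297 K.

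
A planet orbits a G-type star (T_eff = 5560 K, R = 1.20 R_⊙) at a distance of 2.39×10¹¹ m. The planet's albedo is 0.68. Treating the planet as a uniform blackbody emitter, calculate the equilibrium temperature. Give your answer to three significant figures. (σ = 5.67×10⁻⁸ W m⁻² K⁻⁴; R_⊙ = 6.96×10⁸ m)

T_eq ≈ 175 K

R_⋆ = 1.20 × 6.96×10⁸ = 8.35×10⁸ m.
L = 4πR_⋆²σT_⋆⁴ = 4π(8.35×10⁸)² × 5.67×10⁻⁸ × (5560)⁴ = 4.75×10²⁶ W.
S = L/(4πd²) = 662 W m⁻².
Energy balance: absorbed = emitted ⇒ πR²·S(1−A) = 4πR²·σT_eq⁴, so T_eq⁴ = S(1−A)/(4σ).
T_eq = [662 × 0.32 / (4 × 5.67×10⁻⁸)]^(1/4) = (9.34×10⁸)^(1/4) = 175 K.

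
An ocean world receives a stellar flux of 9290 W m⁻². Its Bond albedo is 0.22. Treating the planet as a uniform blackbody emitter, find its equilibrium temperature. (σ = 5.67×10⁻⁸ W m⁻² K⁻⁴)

Energy balance: absorbed = emitted ⇒ πR²·S(1−A) = 4πR²·σT_eq⁴, so T_eq⁴ = S(1−A)/(4σ).
T_eq = [9290 × 0.78 / (4 × 5.67×10⁻⁸)]^(1/4) = (3.19×10¹⁰)^(1/4) = 423 K.

T_eq ≈ 423 K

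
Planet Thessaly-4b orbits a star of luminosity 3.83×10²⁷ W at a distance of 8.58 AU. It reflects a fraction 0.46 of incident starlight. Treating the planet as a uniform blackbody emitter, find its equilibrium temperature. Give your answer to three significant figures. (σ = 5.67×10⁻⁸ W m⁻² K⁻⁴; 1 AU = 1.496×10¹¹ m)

T_eq ≈ 145 K

d = 8.58 AU = 1.28×10¹² m.
Flux: S = L/(4πd²) = 3.83×10²⁷/(4π×(1.28×10¹²)²) = 185 W m⁻².
Energy balance: absorbed = emitted ⇒ πR²·S(1−A) = 4πR²·σT_eq⁴, so T_eq⁴ = S(1−A)/(4σ).
T_eq = [185 × 0.54 / (4 × 5.67×10⁻⁸)]^(1/4) = (4.40×10⁸)^(1/4) = 145 K.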